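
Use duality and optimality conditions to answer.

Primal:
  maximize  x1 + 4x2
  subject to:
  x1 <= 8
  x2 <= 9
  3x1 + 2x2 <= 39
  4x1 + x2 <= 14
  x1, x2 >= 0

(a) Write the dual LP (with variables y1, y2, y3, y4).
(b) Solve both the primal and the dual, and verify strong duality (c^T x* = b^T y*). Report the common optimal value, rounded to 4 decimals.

The standard primal-dual pair for 'max c^T x s.t. A x <= b, x >= 0' is:
  Dual:  min b^T y  s.t.  A^T y >= c,  y >= 0.

So the dual LP is:
  minimize  8y1 + 9y2 + 39y3 + 14y4
  subject to:
    y1 + 3y3 + 4y4 >= 1
    y2 + 2y3 + y4 >= 4
    y1, y2, y3, y4 >= 0

Solving the primal: x* = (1.25, 9).
  primal value c^T x* = 37.25.
Solving the dual: y* = (0, 3.75, 0, 0.25).
  dual value b^T y* = 37.25.
Strong duality: c^T x* = b^T y*. Confirmed.

37.25


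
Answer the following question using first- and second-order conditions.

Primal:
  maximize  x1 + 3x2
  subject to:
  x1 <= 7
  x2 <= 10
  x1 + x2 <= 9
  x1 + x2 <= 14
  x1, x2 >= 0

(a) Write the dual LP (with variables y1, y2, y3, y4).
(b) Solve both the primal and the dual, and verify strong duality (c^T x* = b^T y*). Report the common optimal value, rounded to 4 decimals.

The standard primal-dual pair for 'max c^T x s.t. A x <= b, x >= 0' is:
  Dual:  min b^T y  s.t.  A^T y >= c,  y >= 0.

So the dual LP is:
  minimize  7y1 + 10y2 + 9y3 + 14y4
  subject to:
    y1 + y3 + y4 >= 1
    y2 + y3 + y4 >= 3
    y1, y2, y3, y4 >= 0

Solving the primal: x* = (0, 9).
  primal value c^T x* = 27.
Solving the dual: y* = (0, 0, 3, 0).
  dual value b^T y* = 27.
Strong duality: c^T x* = b^T y*. Confirmed.

27


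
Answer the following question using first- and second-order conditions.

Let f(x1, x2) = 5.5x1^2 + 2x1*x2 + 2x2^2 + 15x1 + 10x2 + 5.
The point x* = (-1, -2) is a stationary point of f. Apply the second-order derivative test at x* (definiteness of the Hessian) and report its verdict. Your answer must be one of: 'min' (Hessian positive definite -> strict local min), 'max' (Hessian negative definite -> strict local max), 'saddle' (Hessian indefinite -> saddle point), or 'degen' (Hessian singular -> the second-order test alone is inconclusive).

Compute the Hessian H = grad^2 f:
  H = [[11, 2], [2, 4]]
Verify stationarity: grad f(x*) = H x* + g = (0, 0).
Eigenvalues of H: 3.4689, 11.5311.
Both eigenvalues > 0, so H is positive definite -> x* is a strict local min.

min


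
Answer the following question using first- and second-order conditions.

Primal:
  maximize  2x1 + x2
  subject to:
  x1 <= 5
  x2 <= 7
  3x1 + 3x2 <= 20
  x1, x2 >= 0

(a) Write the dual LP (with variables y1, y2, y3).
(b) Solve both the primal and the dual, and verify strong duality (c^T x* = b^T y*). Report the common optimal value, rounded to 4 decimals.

The standard primal-dual pair for 'max c^T x s.t. A x <= b, x >= 0' is:
  Dual:  min b^T y  s.t.  A^T y >= c,  y >= 0.

So the dual LP is:
  minimize  5y1 + 7y2 + 20y3
  subject to:
    y1 + 3y3 >= 2
    y2 + 3y3 >= 1
    y1, y2, y3 >= 0

Solving the primal: x* = (5, 1.6667).
  primal value c^T x* = 11.6667.
Solving the dual: y* = (1, 0, 0.3333).
  dual value b^T y* = 11.6667.
Strong duality: c^T x* = b^T y*. Confirmed.

11.6667


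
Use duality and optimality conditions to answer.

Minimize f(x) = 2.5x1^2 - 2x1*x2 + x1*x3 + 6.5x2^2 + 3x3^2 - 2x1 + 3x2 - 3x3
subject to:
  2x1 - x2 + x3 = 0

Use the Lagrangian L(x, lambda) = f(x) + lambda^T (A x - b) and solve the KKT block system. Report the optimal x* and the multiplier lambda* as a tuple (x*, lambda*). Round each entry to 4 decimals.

Form the Lagrangian:
  L(x, lambda) = (1/2) x^T Q x + c^T x + lambda^T (A x - b)
Stationarity (grad_x L = 0): Q x + c + A^T lambda = 0.
Primal feasibility: A x = b.

This gives the KKT block system:
  [ Q   A^T ] [ x     ]   [-c ]
  [ A    0  ] [ lambda ] = [ b ]

Solving the linear system:
  x*      = (-0.2484, -0.1699, 0.3268)
  lambda* = (1.2876)
  f(x*)   = -0.4967

x* = (-0.2484, -0.1699, 0.3268), lambda* = (1.2876)


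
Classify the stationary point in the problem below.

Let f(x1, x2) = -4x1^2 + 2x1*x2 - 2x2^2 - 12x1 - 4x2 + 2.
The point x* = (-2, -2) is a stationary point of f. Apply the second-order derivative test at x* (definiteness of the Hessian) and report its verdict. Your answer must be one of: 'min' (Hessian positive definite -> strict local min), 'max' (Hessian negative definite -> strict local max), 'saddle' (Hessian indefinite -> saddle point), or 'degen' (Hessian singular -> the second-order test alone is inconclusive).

Compute the Hessian H = grad^2 f:
  H = [[-8, 2], [2, -4]]
Verify stationarity: grad f(x*) = H x* + g = (0, 0).
Eigenvalues of H: -8.8284, -3.1716.
Both eigenvalues < 0, so H is negative definite -> x* is a strict local max.

max


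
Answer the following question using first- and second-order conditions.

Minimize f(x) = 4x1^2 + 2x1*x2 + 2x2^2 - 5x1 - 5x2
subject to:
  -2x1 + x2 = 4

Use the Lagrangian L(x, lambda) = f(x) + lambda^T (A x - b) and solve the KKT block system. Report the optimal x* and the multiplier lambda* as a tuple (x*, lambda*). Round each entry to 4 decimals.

Form the Lagrangian:
  L(x, lambda) = (1/2) x^T Q x + c^T x + lambda^T (A x - b)
Stationarity (grad_x L = 0): Q x + c + A^T lambda = 0.
Primal feasibility: A x = b.

This gives the KKT block system:
  [ Q   A^T ] [ x     ]   [-c ]
  [ A    0  ] [ lambda ] = [ b ]

Solving the linear system:
  x*      = (-0.7812, 2.4375)
  lambda* = (-3.1875)
  f(x*)   = 2.2344

x* = (-0.7812, 2.4375), lambda* = (-3.1875)


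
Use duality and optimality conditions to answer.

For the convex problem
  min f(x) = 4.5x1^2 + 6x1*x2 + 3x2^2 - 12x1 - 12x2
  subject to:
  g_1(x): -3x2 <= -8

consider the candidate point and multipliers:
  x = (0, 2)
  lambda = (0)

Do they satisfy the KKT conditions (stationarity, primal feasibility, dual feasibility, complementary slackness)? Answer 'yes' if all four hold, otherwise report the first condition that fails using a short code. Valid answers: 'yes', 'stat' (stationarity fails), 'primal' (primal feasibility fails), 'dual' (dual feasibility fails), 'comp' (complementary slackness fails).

Gradient of f: grad f(x) = Q x + c = (0, 0)
Constraint values g_i(x) = a_i^T x - b_i:
  g_1((0, 2)) = 2
Stationarity residual: grad f(x) + sum_i lambda_i a_i = (0, 0)
  -> stationarity OK
Primal feasibility (all g_i <= 0): FAILS
Dual feasibility (all lambda_i >= 0): OK
Complementary slackness (lambda_i * g_i(x) = 0 for all i): OK

Verdict: the first failing condition is primal_feasibility -> primal.

primal


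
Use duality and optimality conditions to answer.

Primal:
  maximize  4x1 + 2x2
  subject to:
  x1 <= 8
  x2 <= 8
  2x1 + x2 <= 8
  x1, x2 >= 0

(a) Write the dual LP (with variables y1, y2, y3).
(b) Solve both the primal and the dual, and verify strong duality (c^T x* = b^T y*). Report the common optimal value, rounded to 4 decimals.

The standard primal-dual pair for 'max c^T x s.t. A x <= b, x >= 0' is:
  Dual:  min b^T y  s.t.  A^T y >= c,  y >= 0.

So the dual LP is:
  minimize  8y1 + 8y2 + 8y3
  subject to:
    y1 + 2y3 >= 4
    y2 + y3 >= 2
    y1, y2, y3 >= 0

Solving the primal: x* = (4, 0).
  primal value c^T x* = 16.
Solving the dual: y* = (0, 0, 2).
  dual value b^T y* = 16.
Strong duality: c^T x* = b^T y*. Confirmed.

16


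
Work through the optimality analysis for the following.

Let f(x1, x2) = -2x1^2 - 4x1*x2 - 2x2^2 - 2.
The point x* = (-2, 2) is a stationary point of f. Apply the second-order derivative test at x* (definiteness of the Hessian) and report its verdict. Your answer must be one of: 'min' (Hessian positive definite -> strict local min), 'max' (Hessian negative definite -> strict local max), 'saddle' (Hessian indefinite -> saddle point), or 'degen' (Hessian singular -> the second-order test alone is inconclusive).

Compute the Hessian H = grad^2 f:
  H = [[-4, -4], [-4, -4]]
Verify stationarity: grad f(x*) = H x* + g = (0, 0).
Eigenvalues of H: -8, 0.
H has a zero eigenvalue (singular; negative semidefinite but not definite), so H is neither positive definite, negative definite, nor indefinite. The second-order test alone is inconclusive -> degen.
(Indeed, f is constant along the null direction of H through x*, so x* is not a strict local extremum.)

degen


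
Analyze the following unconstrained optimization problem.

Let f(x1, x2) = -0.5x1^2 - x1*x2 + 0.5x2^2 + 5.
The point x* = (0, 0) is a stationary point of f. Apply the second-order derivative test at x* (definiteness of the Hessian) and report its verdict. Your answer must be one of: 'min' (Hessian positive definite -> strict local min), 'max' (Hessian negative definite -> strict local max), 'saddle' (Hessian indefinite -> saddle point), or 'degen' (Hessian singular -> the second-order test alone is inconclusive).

Compute the Hessian H = grad^2 f:
  H = [[-1, -1], [-1, 1]]
Verify stationarity: grad f(x*) = H x* + g = (0, 0).
Eigenvalues of H: -1.4142, 1.4142.
Eigenvalues have mixed signs, so H is indefinite -> x* is a saddle point.

saddle


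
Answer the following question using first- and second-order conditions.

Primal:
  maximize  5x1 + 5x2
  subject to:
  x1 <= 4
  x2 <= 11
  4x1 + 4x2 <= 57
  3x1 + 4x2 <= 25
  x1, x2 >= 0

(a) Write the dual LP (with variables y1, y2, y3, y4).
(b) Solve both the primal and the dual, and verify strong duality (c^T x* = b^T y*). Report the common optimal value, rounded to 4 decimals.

The standard primal-dual pair for 'max c^T x s.t. A x <= b, x >= 0' is:
  Dual:  min b^T y  s.t.  A^T y >= c,  y >= 0.

So the dual LP is:
  minimize  4y1 + 11y2 + 57y3 + 25y4
  subject to:
    y1 + 4y3 + 3y4 >= 5
    y2 + 4y3 + 4y4 >= 5
    y1, y2, y3, y4 >= 0

Solving the primal: x* = (4, 3.25).
  primal value c^T x* = 36.25.
Solving the dual: y* = (1.25, 0, 0, 1.25).
  dual value b^T y* = 36.25.
Strong duality: c^T x* = b^T y*. Confirmed.

36.25


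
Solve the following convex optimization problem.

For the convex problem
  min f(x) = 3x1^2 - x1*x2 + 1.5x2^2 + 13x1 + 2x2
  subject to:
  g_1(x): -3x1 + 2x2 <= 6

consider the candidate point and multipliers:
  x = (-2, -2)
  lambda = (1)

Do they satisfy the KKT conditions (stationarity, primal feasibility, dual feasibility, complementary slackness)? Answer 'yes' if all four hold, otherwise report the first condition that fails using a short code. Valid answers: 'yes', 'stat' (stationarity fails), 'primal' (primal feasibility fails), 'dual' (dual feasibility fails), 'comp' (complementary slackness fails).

Gradient of f: grad f(x) = Q x + c = (3, -2)
Constraint values g_i(x) = a_i^T x - b_i:
  g_1((-2, -2)) = -4
Stationarity residual: grad f(x) + sum_i lambda_i a_i = (0, 0)
  -> stationarity OK
Primal feasibility (all g_i <= 0): OK
Dual feasibility (all lambda_i >= 0): OK
Complementary slackness (lambda_i * g_i(x) = 0 for all i): FAILS

Verdict: the first failing condition is complementary_slackness -> comp.

comp


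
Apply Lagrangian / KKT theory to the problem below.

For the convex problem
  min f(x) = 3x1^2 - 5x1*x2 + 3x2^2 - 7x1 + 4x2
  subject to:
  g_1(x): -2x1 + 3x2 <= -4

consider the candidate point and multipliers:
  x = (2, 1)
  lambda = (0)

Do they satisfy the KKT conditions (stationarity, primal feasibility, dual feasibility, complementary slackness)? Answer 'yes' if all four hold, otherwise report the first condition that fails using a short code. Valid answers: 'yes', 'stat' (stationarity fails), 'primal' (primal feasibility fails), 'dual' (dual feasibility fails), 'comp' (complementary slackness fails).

Gradient of f: grad f(x) = Q x + c = (0, 0)
Constraint values g_i(x) = a_i^T x - b_i:
  g_1((2, 1)) = 3
Stationarity residual: grad f(x) + sum_i lambda_i a_i = (0, 0)
  -> stationarity OK
Primal feasibility (all g_i <= 0): FAILS
Dual feasibility (all lambda_i >= 0): OK
Complementary slackness (lambda_i * g_i(x) = 0 for all i): OK

Verdict: the first failing condition is primal_feasibility -> primal.

primal


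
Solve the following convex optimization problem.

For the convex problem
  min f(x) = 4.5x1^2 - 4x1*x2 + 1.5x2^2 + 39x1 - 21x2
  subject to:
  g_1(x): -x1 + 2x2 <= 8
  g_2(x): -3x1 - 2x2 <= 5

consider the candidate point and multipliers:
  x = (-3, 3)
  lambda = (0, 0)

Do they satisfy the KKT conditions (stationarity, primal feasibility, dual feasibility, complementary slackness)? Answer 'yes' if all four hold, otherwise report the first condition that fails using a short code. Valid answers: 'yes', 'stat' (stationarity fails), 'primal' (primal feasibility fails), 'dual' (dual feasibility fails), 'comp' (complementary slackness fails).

Gradient of f: grad f(x) = Q x + c = (0, 0)
Constraint values g_i(x) = a_i^T x - b_i:
  g_1((-3, 3)) = 1
  g_2((-3, 3)) = -2
Stationarity residual: grad f(x) + sum_i lambda_i a_i = (0, 0)
  -> stationarity OK
Primal feasibility (all g_i <= 0): FAILS
Dual feasibility (all lambda_i >= 0): OK
Complementary slackness (lambda_i * g_i(x) = 0 for all i): OK

Verdict: the first failing condition is primal_feasibility -> primal.

primal


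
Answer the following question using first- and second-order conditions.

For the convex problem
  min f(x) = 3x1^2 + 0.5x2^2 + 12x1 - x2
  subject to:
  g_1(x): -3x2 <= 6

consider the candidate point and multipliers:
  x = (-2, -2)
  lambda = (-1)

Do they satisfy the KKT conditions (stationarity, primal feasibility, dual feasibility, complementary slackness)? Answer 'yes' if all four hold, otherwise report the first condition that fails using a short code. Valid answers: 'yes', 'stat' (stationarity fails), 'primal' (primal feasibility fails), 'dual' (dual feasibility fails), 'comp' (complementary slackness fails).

Gradient of f: grad f(x) = Q x + c = (0, -3)
Constraint values g_i(x) = a_i^T x - b_i:
  g_1((-2, -2)) = 0
Stationarity residual: grad f(x) + sum_i lambda_i a_i = (0, 0)
  -> stationarity OK
Primal feasibility (all g_i <= 0): OK
Dual feasibility (all lambda_i >= 0): FAILS
Complementary slackness (lambda_i * g_i(x) = 0 for all i): OK

Verdict: the first failing condition is dual_feasibility -> dual.

dual


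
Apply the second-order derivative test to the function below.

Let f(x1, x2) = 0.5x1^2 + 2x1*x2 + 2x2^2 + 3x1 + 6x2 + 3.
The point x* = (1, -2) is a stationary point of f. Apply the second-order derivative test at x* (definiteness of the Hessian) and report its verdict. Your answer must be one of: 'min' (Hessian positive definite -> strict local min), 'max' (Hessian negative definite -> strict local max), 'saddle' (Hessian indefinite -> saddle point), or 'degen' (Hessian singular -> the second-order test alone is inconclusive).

Compute the Hessian H = grad^2 f:
  H = [[1, 2], [2, 4]]
Verify stationarity: grad f(x*) = H x* + g = (0, 0).
Eigenvalues of H: 0, 5.
H has a zero eigenvalue (singular; positive semidefinite but not definite), so H is neither positive definite, negative definite, nor indefinite. The second-order test alone is inconclusive -> degen.
(Indeed, f is constant along the null direction of H through x*, so x* is not a strict local extremum.)

degen


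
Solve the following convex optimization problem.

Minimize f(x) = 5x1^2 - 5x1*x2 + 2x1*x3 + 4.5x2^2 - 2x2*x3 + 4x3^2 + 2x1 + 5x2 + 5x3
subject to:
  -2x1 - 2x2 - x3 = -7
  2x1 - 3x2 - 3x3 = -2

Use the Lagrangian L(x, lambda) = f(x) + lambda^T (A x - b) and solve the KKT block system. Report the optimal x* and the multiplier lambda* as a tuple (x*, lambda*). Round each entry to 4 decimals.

Form the Lagrangian:
  L(x, lambda) = (1/2) x^T Q x + c^T x + lambda^T (A x - b)
Stationarity (grad_x L = 0): Q x + c + A^T lambda = 0.
Primal feasibility: A x = b.

This gives the KKT block system:
  [ Q   A^T ] [ x     ]   [-c ]
  [ A    0  ] [ lambda ] = [ b ]

Solving the linear system:
  x*      = (1.733, 1.712, 0.11)
  lambda* = (5.6016, 0.1067)
  f(x*)   = 26.0002

x* = (1.733, 1.712, 0.11), lambda* = (5.6016, 0.1067)


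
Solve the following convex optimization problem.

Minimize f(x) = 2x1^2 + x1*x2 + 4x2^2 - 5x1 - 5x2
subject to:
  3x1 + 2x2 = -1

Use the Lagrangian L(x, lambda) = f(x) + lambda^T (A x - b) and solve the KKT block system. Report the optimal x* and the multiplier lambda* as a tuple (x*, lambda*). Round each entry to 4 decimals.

Form the Lagrangian:
  L(x, lambda) = (1/2) x^T Q x + c^T x + lambda^T (A x - b)
Stationarity (grad_x L = 0): Q x + c + A^T lambda = 0.
Primal feasibility: A x = b.

This gives the KKT block system:
  [ Q   A^T ] [ x     ]   [-c ]
  [ A    0  ] [ lambda ] = [ b ]

Solving the linear system:
  x*      = (-0.4211, 0.1316)
  lambda* = (2.1842)
  f(x*)   = 1.8158

x* = (-0.4211, 0.1316), lambda* = (2.1842)


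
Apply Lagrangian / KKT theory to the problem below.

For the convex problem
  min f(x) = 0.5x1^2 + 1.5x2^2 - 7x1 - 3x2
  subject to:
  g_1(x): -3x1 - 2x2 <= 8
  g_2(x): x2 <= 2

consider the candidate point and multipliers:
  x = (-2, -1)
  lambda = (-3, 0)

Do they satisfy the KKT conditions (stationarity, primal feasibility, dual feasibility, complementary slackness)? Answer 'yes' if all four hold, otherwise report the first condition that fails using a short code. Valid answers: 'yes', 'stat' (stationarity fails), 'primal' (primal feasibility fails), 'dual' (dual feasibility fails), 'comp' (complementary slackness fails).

Gradient of f: grad f(x) = Q x + c = (-9, -6)
Constraint values g_i(x) = a_i^T x - b_i:
  g_1((-2, -1)) = 0
  g_2((-2, -1)) = -3
Stationarity residual: grad f(x) + sum_i lambda_i a_i = (0, 0)
  -> stationarity OK
Primal feasibility (all g_i <= 0): OK
Dual feasibility (all lambda_i >= 0): FAILS
Complementary slackness (lambda_i * g_i(x) = 0 for all i): OK

Verdict: the first failing condition is dual_feasibility -> dual.

dual


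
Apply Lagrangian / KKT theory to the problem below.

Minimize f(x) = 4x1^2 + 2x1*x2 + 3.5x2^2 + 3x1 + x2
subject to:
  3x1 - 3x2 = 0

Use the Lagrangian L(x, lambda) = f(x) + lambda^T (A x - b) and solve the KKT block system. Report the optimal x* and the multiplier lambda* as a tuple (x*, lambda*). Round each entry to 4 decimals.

Form the Lagrangian:
  L(x, lambda) = (1/2) x^T Q x + c^T x + lambda^T (A x - b)
Stationarity (grad_x L = 0): Q x + c + A^T lambda = 0.
Primal feasibility: A x = b.

This gives the KKT block system:
  [ Q   A^T ] [ x     ]   [-c ]
  [ A    0  ] [ lambda ] = [ b ]

Solving the linear system:
  x*      = (-0.2105, -0.2105)
  lambda* = (-0.2982)
  f(x*)   = -0.4211

x* = (-0.2105, -0.2105), lambda* = (-0.2982)


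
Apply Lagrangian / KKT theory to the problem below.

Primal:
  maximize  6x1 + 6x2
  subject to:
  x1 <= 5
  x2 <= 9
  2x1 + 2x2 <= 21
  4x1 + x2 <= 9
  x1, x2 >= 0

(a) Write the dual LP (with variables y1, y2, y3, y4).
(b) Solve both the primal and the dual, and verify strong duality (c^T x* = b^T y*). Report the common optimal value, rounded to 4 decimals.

The standard primal-dual pair for 'max c^T x s.t. A x <= b, x >= 0' is:
  Dual:  min b^T y  s.t.  A^T y >= c,  y >= 0.

So the dual LP is:
  minimize  5y1 + 9y2 + 21y3 + 9y4
  subject to:
    y1 + 2y3 + 4y4 >= 6
    y2 + 2y3 + y4 >= 6
    y1, y2, y3, y4 >= 0

Solving the primal: x* = (0, 9).
  primal value c^T x* = 54.
Solving the dual: y* = (0, 4.5, 0, 1.5).
  dual value b^T y* = 54.
Strong duality: c^T x* = b^T y*. Confirmed.

54


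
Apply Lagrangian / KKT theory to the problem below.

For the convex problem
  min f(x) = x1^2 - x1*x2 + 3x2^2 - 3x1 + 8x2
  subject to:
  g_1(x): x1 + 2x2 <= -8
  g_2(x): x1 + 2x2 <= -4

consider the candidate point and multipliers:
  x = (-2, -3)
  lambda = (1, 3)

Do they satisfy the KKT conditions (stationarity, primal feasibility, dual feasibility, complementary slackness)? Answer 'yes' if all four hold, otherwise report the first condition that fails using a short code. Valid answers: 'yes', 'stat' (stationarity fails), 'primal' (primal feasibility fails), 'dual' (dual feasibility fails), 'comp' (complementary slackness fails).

Gradient of f: grad f(x) = Q x + c = (-4, -8)
Constraint values g_i(x) = a_i^T x - b_i:
  g_1((-2, -3)) = 0
  g_2((-2, -3)) = -4
Stationarity residual: grad f(x) + sum_i lambda_i a_i = (0, 0)
  -> stationarity OK
Primal feasibility (all g_i <= 0): OK
Dual feasibility (all lambda_i >= 0): OK
Complementary slackness (lambda_i * g_i(x) = 0 for all i): FAILS

Verdict: the first failing condition is complementary_slackness -> comp.

comp


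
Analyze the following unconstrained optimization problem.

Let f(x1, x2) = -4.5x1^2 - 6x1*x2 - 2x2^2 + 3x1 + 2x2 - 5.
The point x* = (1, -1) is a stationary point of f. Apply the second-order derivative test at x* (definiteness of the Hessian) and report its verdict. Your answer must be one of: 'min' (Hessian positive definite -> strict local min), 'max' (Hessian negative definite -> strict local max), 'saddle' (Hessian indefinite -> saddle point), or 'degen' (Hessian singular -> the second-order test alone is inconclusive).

Compute the Hessian H = grad^2 f:
  H = [[-9, -6], [-6, -4]]
Verify stationarity: grad f(x*) = H x* + g = (0, 0).
Eigenvalues of H: -13, 0.
H has a zero eigenvalue (singular; negative semidefinite but not definite), so H is neither positive definite, negative definite, nor indefinite. The second-order test alone is inconclusive -> degen.
(Indeed, f is constant along the null direction of H through x*, so x* is not a strict local extremum.)

degen


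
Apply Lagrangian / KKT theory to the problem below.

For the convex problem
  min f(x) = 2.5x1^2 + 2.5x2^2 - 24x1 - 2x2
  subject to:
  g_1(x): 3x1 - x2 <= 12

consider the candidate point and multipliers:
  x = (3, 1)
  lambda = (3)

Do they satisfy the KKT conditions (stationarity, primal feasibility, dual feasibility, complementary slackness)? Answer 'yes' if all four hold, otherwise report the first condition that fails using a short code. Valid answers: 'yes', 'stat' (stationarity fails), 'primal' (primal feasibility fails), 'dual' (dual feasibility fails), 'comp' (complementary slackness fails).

Gradient of f: grad f(x) = Q x + c = (-9, 3)
Constraint values g_i(x) = a_i^T x - b_i:
  g_1((3, 1)) = -4
Stationarity residual: grad f(x) + sum_i lambda_i a_i = (0, 0)
  -> stationarity OK
Primal feasibility (all g_i <= 0): OK
Dual feasibility (all lambda_i >= 0): OK
Complementary slackness (lambda_i * g_i(x) = 0 for all i): FAILS

Verdict: the first failing condition is complementary_slackness -> comp.

comp


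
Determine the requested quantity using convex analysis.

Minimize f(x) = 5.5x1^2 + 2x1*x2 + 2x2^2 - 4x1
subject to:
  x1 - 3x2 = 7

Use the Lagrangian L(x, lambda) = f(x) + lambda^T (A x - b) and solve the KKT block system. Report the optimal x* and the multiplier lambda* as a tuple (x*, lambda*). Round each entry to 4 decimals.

Form the Lagrangian:
  L(x, lambda) = (1/2) x^T Q x + c^T x + lambda^T (A x - b)
Stationarity (grad_x L = 0): Q x + c + A^T lambda = 0.
Primal feasibility: A x = b.

This gives the KKT block system:
  [ Q   A^T ] [ x     ]   [-c ]
  [ A    0  ] [ lambda ] = [ b ]

Solving the linear system:
  x*      = (0.9217, -2.0261)
  lambda* = (-2.087)
  f(x*)   = 5.4609

x* = (0.9217, -2.0261), lambda* = (-2.087)


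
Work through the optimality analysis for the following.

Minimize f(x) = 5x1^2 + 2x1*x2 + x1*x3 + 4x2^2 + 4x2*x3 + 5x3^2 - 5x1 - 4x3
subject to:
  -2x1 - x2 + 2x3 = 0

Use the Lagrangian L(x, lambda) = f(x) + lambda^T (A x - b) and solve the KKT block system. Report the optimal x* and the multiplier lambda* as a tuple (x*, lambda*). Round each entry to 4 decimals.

Form the Lagrangian:
  L(x, lambda) = (1/2) x^T Q x + c^T x + lambda^T (A x - b)
Stationarity (grad_x L = 0): Q x + c + A^T lambda = 0.
Primal feasibility: A x = b.

This gives the KKT block system:
  [ Q   A^T ] [ x     ]   [-c ]
  [ A    0  ] [ lambda ] = [ b ]

Solving the linear system:
  x*      = (0.5756, -0.3186, 0.4163)
  lambda* = (0.2677)
  f(x*)   = -2.2718

x* = (0.5756, -0.3186, 0.4163), lambda* = (0.2677)


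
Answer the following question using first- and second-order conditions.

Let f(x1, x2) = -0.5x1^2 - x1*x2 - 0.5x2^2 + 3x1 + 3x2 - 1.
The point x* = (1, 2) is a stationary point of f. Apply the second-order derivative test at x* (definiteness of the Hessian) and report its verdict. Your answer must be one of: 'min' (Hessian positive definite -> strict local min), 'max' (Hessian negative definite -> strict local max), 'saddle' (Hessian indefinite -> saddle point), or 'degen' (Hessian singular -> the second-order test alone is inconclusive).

Compute the Hessian H = grad^2 f:
  H = [[-1, -1], [-1, -1]]
Verify stationarity: grad f(x*) = H x* + g = (0, 0).
Eigenvalues of H: -2, 0.
H has a zero eigenvalue (singular; negative semidefinite but not definite), so H is neither positive definite, negative definite, nor indefinite. The second-order test alone is inconclusive -> degen.
(Indeed, f is constant along the null direction of H through x*, so x* is not a strict local extremum.)

degen


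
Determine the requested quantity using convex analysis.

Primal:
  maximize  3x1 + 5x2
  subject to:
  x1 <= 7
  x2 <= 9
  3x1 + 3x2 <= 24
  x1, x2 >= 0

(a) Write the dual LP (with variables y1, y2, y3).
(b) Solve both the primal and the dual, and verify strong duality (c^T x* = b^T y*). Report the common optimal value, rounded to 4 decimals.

The standard primal-dual pair for 'max c^T x s.t. A x <= b, x >= 0' is:
  Dual:  min b^T y  s.t.  A^T y >= c,  y >= 0.

So the dual LP is:
  minimize  7y1 + 9y2 + 24y3
  subject to:
    y1 + 3y3 >= 3
    y2 + 3y3 >= 5
    y1, y2, y3 >= 0

Solving the primal: x* = (0, 8).
  primal value c^T x* = 40.
Solving the dual: y* = (0, 0, 1.6667).
  dual value b^T y* = 40.
Strong duality: c^T x* = b^T y*. Confirmed.

40


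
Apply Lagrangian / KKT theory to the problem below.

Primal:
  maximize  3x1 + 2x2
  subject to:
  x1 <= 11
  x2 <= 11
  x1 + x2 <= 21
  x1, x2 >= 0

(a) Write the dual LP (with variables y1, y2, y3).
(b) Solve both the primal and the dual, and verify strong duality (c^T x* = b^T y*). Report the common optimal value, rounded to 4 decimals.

The standard primal-dual pair for 'max c^T x s.t. A x <= b, x >= 0' is:
  Dual:  min b^T y  s.t.  A^T y >= c,  y >= 0.

So the dual LP is:
  minimize  11y1 + 11y2 + 21y3
  subject to:
    y1 + y3 >= 3
    y2 + y3 >= 2
    y1, y2, y3 >= 0

Solving the primal: x* = (11, 10).
  primal value c^T x* = 53.
Solving the dual: y* = (1, 0, 2).
  dual value b^T y* = 53.
Strong duality: c^T x* = b^T y*. Confirmed.

53


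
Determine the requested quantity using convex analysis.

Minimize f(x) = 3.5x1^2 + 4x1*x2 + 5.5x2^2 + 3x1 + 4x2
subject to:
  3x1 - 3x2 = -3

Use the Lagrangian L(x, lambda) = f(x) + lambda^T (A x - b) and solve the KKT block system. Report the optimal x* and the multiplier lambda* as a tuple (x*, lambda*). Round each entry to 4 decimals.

Form the Lagrangian:
  L(x, lambda) = (1/2) x^T Q x + c^T x + lambda^T (A x - b)
Stationarity (grad_x L = 0): Q x + c + A^T lambda = 0.
Primal feasibility: A x = b.

This gives the KKT block system:
  [ Q   A^T ] [ x     ]   [-c ]
  [ A    0  ] [ lambda ] = [ b ]

Solving the linear system:
  x*      = (-0.8462, 0.1538)
  lambda* = (0.7692)
  f(x*)   = 0.1923

x* = (-0.8462, 0.1538), lambda* = (0.7692)


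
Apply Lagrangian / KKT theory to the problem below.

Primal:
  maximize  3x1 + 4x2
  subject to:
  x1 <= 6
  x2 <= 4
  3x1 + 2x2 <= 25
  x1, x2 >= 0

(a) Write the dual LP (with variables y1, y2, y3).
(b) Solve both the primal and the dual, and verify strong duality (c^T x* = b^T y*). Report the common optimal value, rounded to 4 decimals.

The standard primal-dual pair for 'max c^T x s.t. A x <= b, x >= 0' is:
  Dual:  min b^T y  s.t.  A^T y >= c,  y >= 0.

So the dual LP is:
  minimize  6y1 + 4y2 + 25y3
  subject to:
    y1 + 3y3 >= 3
    y2 + 2y3 >= 4
    y1, y2, y3 >= 0

Solving the primal: x* = (5.6667, 4).
  primal value c^T x* = 33.
Solving the dual: y* = (0, 2, 1).
  dual value b^T y* = 33.
Strong duality: c^T x* = b^T y*. Confirmed.

33


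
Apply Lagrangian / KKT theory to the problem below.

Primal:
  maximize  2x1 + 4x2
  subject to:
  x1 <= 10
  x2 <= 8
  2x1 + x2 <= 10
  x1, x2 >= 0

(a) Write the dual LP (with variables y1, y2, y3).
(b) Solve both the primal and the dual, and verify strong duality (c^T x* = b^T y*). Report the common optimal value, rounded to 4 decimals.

The standard primal-dual pair for 'max c^T x s.t. A x <= b, x >= 0' is:
  Dual:  min b^T y  s.t.  A^T y >= c,  y >= 0.

So the dual LP is:
  minimize  10y1 + 8y2 + 10y3
  subject to:
    y1 + 2y3 >= 2
    y2 + y3 >= 4
    y1, y2, y3 >= 0

Solving the primal: x* = (1, 8).
  primal value c^T x* = 34.
Solving the dual: y* = (0, 3, 1).
  dual value b^T y* = 34.
Strong duality: c^T x* = b^T y*. Confirmed.

34


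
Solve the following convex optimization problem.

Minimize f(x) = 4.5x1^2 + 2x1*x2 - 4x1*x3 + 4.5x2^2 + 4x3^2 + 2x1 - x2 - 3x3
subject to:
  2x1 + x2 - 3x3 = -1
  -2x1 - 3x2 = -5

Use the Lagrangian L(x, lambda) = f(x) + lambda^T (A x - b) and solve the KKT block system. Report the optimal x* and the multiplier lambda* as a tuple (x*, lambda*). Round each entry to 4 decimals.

Form the Lagrangian:
  L(x, lambda) = (1/2) x^T Q x + c^T x + lambda^T (A x - b)
Stationarity (grad_x L = 0): Q x + c + A^T lambda = 0.
Primal feasibility: A x = b.

This gives the KKT block system:
  [ Q   A^T ] [ x     ]   [-c ]
  [ A    0  ] [ lambda ] = [ b ]

Solving the linear system:
  x*      = (0.6854, 1.2097, 1.1935)
  lambda* = (1.2688, 4.1758)
  f(x*)   = 9.3641

x* = (0.6854, 1.2097, 1.1935), lambda* = (1.2688, 4.1758)


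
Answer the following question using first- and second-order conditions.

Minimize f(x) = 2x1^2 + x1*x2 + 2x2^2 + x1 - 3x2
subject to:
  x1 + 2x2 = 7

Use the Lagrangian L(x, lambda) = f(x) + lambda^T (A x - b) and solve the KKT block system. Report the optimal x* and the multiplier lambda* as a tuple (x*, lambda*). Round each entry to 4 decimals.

Form the Lagrangian:
  L(x, lambda) = (1/2) x^T Q x + c^T x + lambda^T (A x - b)
Stationarity (grad_x L = 0): Q x + c + A^T lambda = 0.
Primal feasibility: A x = b.

This gives the KKT block system:
  [ Q   A^T ] [ x     ]   [-c ]
  [ A    0  ] [ lambda ] = [ b ]

Solving the linear system:
  x*      = (0.25, 3.375)
  lambda* = (-5.375)
  f(x*)   = 13.875

x* = (0.25, 3.375), lambda* = (-5.375)


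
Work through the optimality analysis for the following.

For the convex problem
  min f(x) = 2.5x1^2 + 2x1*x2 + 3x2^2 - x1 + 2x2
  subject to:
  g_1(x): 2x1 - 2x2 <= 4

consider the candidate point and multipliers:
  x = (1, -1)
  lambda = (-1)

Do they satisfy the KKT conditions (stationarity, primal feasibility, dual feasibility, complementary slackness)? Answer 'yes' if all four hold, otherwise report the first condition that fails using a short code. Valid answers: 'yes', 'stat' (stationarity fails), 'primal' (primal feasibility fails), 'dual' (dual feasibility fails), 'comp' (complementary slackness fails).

Gradient of f: grad f(x) = Q x + c = (2, -2)
Constraint values g_i(x) = a_i^T x - b_i:
  g_1((1, -1)) = 0
Stationarity residual: grad f(x) + sum_i lambda_i a_i = (0, 0)
  -> stationarity OK
Primal feasibility (all g_i <= 0): OK
Dual feasibility (all lambda_i >= 0): FAILS
Complementary slackness (lambda_i * g_i(x) = 0 for all i): OK

Verdict: the first failing condition is dual_feasibility -> dual.

dual


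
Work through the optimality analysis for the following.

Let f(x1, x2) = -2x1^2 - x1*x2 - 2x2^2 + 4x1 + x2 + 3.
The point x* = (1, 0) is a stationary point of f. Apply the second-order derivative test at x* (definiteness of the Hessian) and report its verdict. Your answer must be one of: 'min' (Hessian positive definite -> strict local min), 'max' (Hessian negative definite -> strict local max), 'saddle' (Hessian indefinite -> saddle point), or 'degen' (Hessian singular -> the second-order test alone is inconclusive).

Compute the Hessian H = grad^2 f:
  H = [[-4, -1], [-1, -4]]
Verify stationarity: grad f(x*) = H x* + g = (0, 0).
Eigenvalues of H: -5, -3.
Both eigenvalues < 0, so H is negative definite -> x* is a strict local max.

max


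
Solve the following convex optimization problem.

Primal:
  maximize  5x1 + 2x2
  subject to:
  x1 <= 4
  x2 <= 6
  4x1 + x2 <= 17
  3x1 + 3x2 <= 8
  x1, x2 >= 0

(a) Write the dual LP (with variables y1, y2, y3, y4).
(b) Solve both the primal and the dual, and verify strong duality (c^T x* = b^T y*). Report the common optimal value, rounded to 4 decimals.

The standard primal-dual pair for 'max c^T x s.t. A x <= b, x >= 0' is:
  Dual:  min b^T y  s.t.  A^T y >= c,  y >= 0.

So the dual LP is:
  minimize  4y1 + 6y2 + 17y3 + 8y4
  subject to:
    y1 + 4y3 + 3y4 >= 5
    y2 + y3 + 3y4 >= 2
    y1, y2, y3, y4 >= 0

Solving the primal: x* = (2.6667, 0).
  primal value c^T x* = 13.3333.
Solving the dual: y* = (0, 0, 0, 1.6667).
  dual value b^T y* = 13.3333.
Strong duality: c^T x* = b^T y*. Confirmed.

13.3333


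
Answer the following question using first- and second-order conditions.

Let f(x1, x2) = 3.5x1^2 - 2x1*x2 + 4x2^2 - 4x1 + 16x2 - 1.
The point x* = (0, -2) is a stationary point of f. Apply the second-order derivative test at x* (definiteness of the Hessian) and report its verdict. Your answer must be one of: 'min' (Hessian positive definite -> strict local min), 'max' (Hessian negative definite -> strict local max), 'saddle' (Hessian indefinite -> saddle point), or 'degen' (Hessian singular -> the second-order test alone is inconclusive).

Compute the Hessian H = grad^2 f:
  H = [[7, -2], [-2, 8]]
Verify stationarity: grad f(x*) = H x* + g = (0, 0).
Eigenvalues of H: 5.4384, 9.5616.
Both eigenvalues > 0, so H is positive definite -> x* is a strict local min.

min


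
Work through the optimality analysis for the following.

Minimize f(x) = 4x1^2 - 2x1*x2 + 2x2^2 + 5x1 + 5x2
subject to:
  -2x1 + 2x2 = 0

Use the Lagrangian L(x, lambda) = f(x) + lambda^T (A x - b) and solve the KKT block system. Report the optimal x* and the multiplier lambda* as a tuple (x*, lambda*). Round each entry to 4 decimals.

Form the Lagrangian:
  L(x, lambda) = (1/2) x^T Q x + c^T x + lambda^T (A x - b)
Stationarity (grad_x L = 0): Q x + c + A^T lambda = 0.
Primal feasibility: A x = b.

This gives the KKT block system:
  [ Q   A^T ] [ x     ]   [-c ]
  [ A    0  ] [ lambda ] = [ b ]

Solving the linear system:
  x*      = (-1.25, -1.25)
  lambda* = (-1.25)
  f(x*)   = -6.25

x* = (-1.25, -1.25), lambda* = (-1.25)


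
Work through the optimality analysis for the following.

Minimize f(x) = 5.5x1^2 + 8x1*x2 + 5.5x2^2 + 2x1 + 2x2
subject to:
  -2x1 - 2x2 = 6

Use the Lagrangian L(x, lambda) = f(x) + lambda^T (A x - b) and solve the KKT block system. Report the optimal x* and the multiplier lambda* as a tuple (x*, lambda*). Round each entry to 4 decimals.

Form the Lagrangian:
  L(x, lambda) = (1/2) x^T Q x + c^T x + lambda^T (A x - b)
Stationarity (grad_x L = 0): Q x + c + A^T lambda = 0.
Primal feasibility: A x = b.

This gives the KKT block system:
  [ Q   A^T ] [ x     ]   [-c ]
  [ A    0  ] [ lambda ] = [ b ]

Solving the linear system:
  x*      = (-1.5, -1.5)
  lambda* = (-13.25)
  f(x*)   = 36.75

x* = (-1.5, -1.5), lambda* = (-13.25)


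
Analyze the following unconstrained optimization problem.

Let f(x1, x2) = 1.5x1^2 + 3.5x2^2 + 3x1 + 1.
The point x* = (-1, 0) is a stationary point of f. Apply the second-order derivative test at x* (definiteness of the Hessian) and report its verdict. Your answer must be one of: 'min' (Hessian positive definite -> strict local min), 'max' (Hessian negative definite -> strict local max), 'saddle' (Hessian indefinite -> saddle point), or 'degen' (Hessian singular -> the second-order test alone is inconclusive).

Compute the Hessian H = grad^2 f:
  H = [[3, 0], [0, 7]]
Verify stationarity: grad f(x*) = H x* + g = (0, 0).
Eigenvalues of H: 3, 7.
Both eigenvalues > 0, so H is positive definite -> x* is a strict local min.

min


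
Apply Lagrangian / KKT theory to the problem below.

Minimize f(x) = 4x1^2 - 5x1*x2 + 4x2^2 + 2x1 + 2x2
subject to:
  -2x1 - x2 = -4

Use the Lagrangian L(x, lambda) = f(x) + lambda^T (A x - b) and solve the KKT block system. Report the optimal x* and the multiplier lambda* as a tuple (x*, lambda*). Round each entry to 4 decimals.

Form the Lagrangian:
  L(x, lambda) = (1/2) x^T Q x + c^T x + lambda^T (A x - b)
Stationarity (grad_x L = 0): Q x + c + A^T lambda = 0.
Primal feasibility: A x = b.

This gives the KKT block system:
  [ Q   A^T ] [ x     ]   [-c ]
  [ A    0  ] [ lambda ] = [ b ]

Solving the linear system:
  x*      = (1.4333, 1.1333)
  lambda* = (3.9)
  f(x*)   = 10.3667

x* = (1.4333, 1.1333), lambda* = (3.9)


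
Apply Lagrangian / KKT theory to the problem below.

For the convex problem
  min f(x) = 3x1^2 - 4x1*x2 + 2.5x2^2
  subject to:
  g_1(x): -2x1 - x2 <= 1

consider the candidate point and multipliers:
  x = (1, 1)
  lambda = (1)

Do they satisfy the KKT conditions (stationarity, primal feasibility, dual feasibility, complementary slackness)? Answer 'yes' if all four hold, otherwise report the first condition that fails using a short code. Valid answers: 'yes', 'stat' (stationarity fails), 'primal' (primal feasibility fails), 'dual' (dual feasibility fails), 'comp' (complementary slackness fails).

Gradient of f: grad f(x) = Q x + c = (2, 1)
Constraint values g_i(x) = a_i^T x - b_i:
  g_1((1, 1)) = -4
Stationarity residual: grad f(x) + sum_i lambda_i a_i = (0, 0)
  -> stationarity OK
Primal feasibility (all g_i <= 0): OK
Dual feasibility (all lambda_i >= 0): OK
Complementary slackness (lambda_i * g_i(x) = 0 for all i): FAILS

Verdict: the first failing condition is complementary_slackness -> comp.

comp


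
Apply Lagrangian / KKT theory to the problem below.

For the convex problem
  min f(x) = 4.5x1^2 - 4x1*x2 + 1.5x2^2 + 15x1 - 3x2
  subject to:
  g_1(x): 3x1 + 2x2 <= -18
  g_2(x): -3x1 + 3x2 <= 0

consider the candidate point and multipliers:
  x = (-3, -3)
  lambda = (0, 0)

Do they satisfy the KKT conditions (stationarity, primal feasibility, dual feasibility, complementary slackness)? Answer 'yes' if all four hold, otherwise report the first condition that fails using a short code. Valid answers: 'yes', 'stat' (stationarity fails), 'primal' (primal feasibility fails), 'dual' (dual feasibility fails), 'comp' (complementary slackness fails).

Gradient of f: grad f(x) = Q x + c = (0, 0)
Constraint values g_i(x) = a_i^T x - b_i:
  g_1((-3, -3)) = 3
  g_2((-3, -3)) = 0
Stationarity residual: grad f(x) + sum_i lambda_i a_i = (0, 0)
  -> stationarity OK
Primal feasibility (all g_i <= 0): FAILS
Dual feasibility (all lambda_i >= 0): OK
Complementary slackness (lambda_i * g_i(x) = 0 for all i): OK

Verdict: the first failing condition is primal_feasibility -> primal.

primal


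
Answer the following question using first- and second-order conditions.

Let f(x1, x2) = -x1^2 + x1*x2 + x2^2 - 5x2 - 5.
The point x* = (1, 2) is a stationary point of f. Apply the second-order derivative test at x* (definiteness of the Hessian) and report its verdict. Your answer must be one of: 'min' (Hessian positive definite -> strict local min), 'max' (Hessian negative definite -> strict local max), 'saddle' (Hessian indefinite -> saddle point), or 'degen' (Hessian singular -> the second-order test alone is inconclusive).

Compute the Hessian H = grad^2 f:
  H = [[-2, 1], [1, 2]]
Verify stationarity: grad f(x*) = H x* + g = (0, 0).
Eigenvalues of H: -2.2361, 2.2361.
Eigenvalues have mixed signs, so H is indefinite -> x* is a saddle point.

saddle


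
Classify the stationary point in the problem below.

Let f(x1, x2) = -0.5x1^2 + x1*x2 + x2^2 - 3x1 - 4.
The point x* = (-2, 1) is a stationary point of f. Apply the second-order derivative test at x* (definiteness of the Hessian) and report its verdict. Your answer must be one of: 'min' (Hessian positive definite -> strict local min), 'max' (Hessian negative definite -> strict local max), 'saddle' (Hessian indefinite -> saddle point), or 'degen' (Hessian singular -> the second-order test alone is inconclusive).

Compute the Hessian H = grad^2 f:
  H = [[-1, 1], [1, 2]]
Verify stationarity: grad f(x*) = H x* + g = (0, 0).
Eigenvalues of H: -1.3028, 2.3028.
Eigenvalues have mixed signs, so H is indefinite -> x* is a saddle point.

saddle


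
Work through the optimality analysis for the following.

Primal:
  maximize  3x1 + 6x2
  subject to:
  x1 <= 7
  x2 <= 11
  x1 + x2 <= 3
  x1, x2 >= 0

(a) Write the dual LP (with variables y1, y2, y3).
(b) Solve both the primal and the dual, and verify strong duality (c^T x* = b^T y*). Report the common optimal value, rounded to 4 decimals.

The standard primal-dual pair for 'max c^T x s.t. A x <= b, x >= 0' is:
  Dual:  min b^T y  s.t.  A^T y >= c,  y >= 0.

So the dual LP is:
  minimize  7y1 + 11y2 + 3y3
  subject to:
    y1 + y3 >= 3
    y2 + y3 >= 6
    y1, y2, y3 >= 0

Solving the primal: x* = (0, 3).
  primal value c^T x* = 18.
Solving the dual: y* = (0, 0, 6).
  dual value b^T y* = 18.
Strong duality: c^T x* = b^T y*. Confirmed.

18
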